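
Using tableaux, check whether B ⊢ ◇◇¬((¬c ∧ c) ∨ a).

Tableau for the negation ¬◇◇¬((¬c ∧ c) ∨ a):
1. ¬◇◇¬((¬c ∧ c) ∨ a), 0
2. ¬◇¬((¬c ∧ c) ∨ a), 0   [¬◇-rule on 1 via 0R0]
3. (¬c ∧ c) ∨ a, 0   [¬◇-rule on 2 via 0R0]
4. a, 0   [∨-rule on 3 (branches; this branch)]
Accessibility: 0R0
The negation has an open branch (countermodel exists).

Not valid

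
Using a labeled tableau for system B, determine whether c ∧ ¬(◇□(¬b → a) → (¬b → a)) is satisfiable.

Unsatisfiable

1. c ∧ ¬(◇□(¬b → a) → (¬b → a)), u
2. c, u   [∧-rule on 1]
3. ¬(◇□(¬b → a) → (¬b → a)), u   [∧-rule on 1]
4. ◇□(¬b → a), u   [¬→-rule on 3]
5. ¬(¬b → a), u   [¬→-rule on 3]
6. ¬b, u   [¬→-rule on 5]
7. ¬a, u   [¬→-rule on 5]
8. □(¬b → a), v   [◇-rule on 4: fresh world v, uRv]
9. ¬b → a, u   [□-rule on 8 via vRu]
10. ¬b → a, v   [□-rule on 8 via vRv]
11. a, u   [→-rule on 9 (branches; this branch)]
Accessibility: uRu, uRv, vRu, vRv
Branch closes: a and ¬a both at u.
Every branch closes; the branch above is one of them.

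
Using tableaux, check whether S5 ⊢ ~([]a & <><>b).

Tableau for the negation []a & <><>b:
1. []a & <><>b, u
2. []a, u
3. <><>b, u
4. a, u
5. <>b, v
6. a, v
7. b, w
8. a, w
Accessibility: uRu, uRv, uRw, vRu, vRv, vRw, wRu, wRv, wRw
The negation has an open branch (countermodel exists).

No, not valid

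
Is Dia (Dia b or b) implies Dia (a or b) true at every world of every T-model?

Invalid (countermodel exists)

Tableau for the negation not (Dia (Dia b or b) implies Dia (a or b)):
1. not (Dia (Dia b or b) implies Dia (a or b)), 0
2. Dia (Dia b or b), 0   [neg-implies-rule on 1]
3. not Dia (a or b), 0   [neg-implies-rule on 1]
4. not (a or b), 0   [neg-Dia-rule on 3 via 0R0]
5. not a, 0   [neg-or-rule on 4]
6. not b, 0   [neg-or-rule on 4]
7. Dia b or b, 1   [Dia-rule on 2: fresh world 1, 0R1]
8. not (a or b), 1   [neg-Dia-rule on 3 via 0R1]
9. not a, 1   [neg-or-rule on 8]
10. not b, 1   [neg-or-rule on 8]
11. Dia b, 1   [or-rule on 7 (branches; this branch)]
12. b, 2   [Dia-rule on 11: fresh world 2, 1R2]
Accessibility: 0R0, 0R1, 1R1, 1R2, 2R2
The negation has an open branch (countermodel exists).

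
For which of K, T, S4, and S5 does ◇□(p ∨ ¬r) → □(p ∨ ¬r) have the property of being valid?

S5

S5-tableau for the negation ¬(◇□(p ∨ ¬r) → □(p ∨ ¬r)):
1. ¬(◇□(p ∨ ¬r) → □(p ∨ ¬r)), w0
2. ◇□(p ∨ ¬r), w0
3. ¬□(p ∨ ¬r), w0
4. □(p ∨ ¬r), w1
5. p ∨ ¬r, w0
6. p ∨ ¬r, w1
7. ¬r, w0
8. ¬r, w1
9. ¬(p ∨ ¬r), w2
10. ¬p, w2
11. r, w2
12. p ∨ ¬r, w2
13. ¬r, w2
Accessibility: w0Rw0, w0Rw1, w0Rw2, w1Rw0, w1Rw1, w1Rw2, w2Rw0, w2Rw1, w2Rw2
Branch closes: r and ¬r both at w2.
Every branch closes (one shown): valid in S5.
S4-tableau for the negation ¬(◇□(p ∨ ¬r) → □(p ∨ ¬r)):
1. ¬(◇□(p ∨ ¬r) → □(p ∨ ¬r)), w0
2. ◇□(p ∨ ¬r), w0
3. ¬□(p ∨ ¬r), w0
4. □(p ∨ ¬r), w1
5. p ∨ ¬r, w1
6. ¬r, w1
7. ¬(p ∨ ¬r), w2
8. ¬p, w2
9. r, w2
Accessibility: w0Rw0, w0Rw1, w0Rw2, w1Rw1, w2Rw2
Complete open branch: countermodel on an S4-frame, so not valid in S4, nor in K, T (the same frame is also a K-frame and a T-frame).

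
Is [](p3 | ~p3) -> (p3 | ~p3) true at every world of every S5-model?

Tableau for the negation ~([](p3 | ~p3) -> (p3 | ~p3)):
1. ~([](p3 | ~p3) -> (p3 | ~p3)), 0
2. [](p3 | ~p3), 0
3. ~(p3 | ~p3), 0
4. ~p3, 0
5. p3, 0
Accessibility: 0R0
Branch closes: p3 and ~p3 both at 0.
All branches of the negation close; one closing branch shown above.

Yes, valid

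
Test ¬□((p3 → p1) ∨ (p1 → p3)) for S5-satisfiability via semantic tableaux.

Unsatisfiable (every branch closes)

1. ¬□((p3 → p1) ∨ (p1 → p3)), 0
2. ¬((p3 → p1) ∨ (p1 → p3)), 1
3. ¬(p3 → p1), 1
4. ¬(p1 → p3), 1
5. p3, 1
6. ¬p1, 1
7. p1, 1
8. ¬p3, 1
Accessibility: 0R0, 0R1, 1R0, 1R1
Branch closes: p1 and ¬p1 both at 1.
(One branch shown.) All branches close.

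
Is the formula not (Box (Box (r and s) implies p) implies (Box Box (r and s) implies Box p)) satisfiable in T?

Unsatisfiable (every branch closes)

1. not (Box (Box (r and s) implies p) implies (Box Box (r and s) implies Box p)), u
2. Box (Box (r and s) implies p), u
3. not (Box Box (r and s) implies Box p), u
4. Box Box (r and s), u
5. not Box p, u
6. Box (r and s) implies p, u
7. Box (r and s), u
8. r and s, u
9. r, u
10. s, u
11. not Box (r and s), u
12. not p, v
13. Box (r and s) implies p, v
14. Box (r and s), v
15. r and s, v
16. r, v
17. s, v
18. not Box (r and s), v
19. not (r and s), w
20. Box (r and s) implies p, w
21. Box (r and s), w
22. r and s, w
23. r, w
24. s, w
25. not s, w
Accessibility: uRu, uRv, uRw, vRv, wRw
Branch closes: s and not s both at w.
Every branch closes; the branch above is one of them.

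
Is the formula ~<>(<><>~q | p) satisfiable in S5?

Yes, satisfiable

1. ~<>(<><>~q | p), 0
2. ~(<><>~q | p), 0   [~<>-rule on 1 via 0R0]
3. ~<><>~q, 0   [~|-rule on 2]
4. ~p, 0   [~|-rule on 2]
5. ~<>~q, 0   [~<>-rule on 3 via 0R0]
6. q, 0   [~<>-rule on 5 via 0R0]
Accessibility: 0R0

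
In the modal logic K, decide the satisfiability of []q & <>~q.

Unsatisfiable

1. []q & <>~q, 0
2. []q, 0   [&-rule on 1]
3. <>~q, 0   [&-rule on 1]
4. ~q, 1   [<>-rule on 3: fresh world 1, 0R1]
5. q, 1   [[]-rule on 2 via 0R1]
Accessibility: 0R1
Branch closes: q and ~q both at 1.
Every branch closes; the branch above is one of them.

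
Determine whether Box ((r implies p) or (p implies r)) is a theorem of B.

Yes, valid

Tableau for the negation not Box ((r implies p) or (p implies r)):
1. not Box ((r implies p) or (p implies r)), 0
2. not ((r implies p) or (p implies r)), 1
3. not (r implies p), 1
4. not (p implies r), 1
5. r, 1
6. not p, 1
7. p, 1
8. not r, 1
Accessibility: 0R0, 0R1, 1R0, 1R1
Branch closes: p and not p both at 1.
Every branch of the negation's tableau closes; the branch above is one of them.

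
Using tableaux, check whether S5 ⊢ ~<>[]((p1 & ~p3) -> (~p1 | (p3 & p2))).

Tableau for the negation <>[]((p1 & ~p3) -> (~p1 | (p3 & p2))):
1. <>[]((p1 & ~p3) -> (~p1 | (p3 & p2))), 0
2. []((p1 & ~p3) -> (~p1 | (p3 & p2))), 1   [<>-rule on 1: fresh world 1, 0R1]
3. (p1 & ~p3) -> (~p1 | (p3 & p2)), 0   [[]-rule on 2 via 1R0]
4. (p1 & ~p3) -> (~p1 | (p3 & p2)), 1   [[]-rule on 2 via 1R1]
5. ~p1 | (p3 & p2), 0   [->-rule on 3 (branches; this branch)]
6. ~p1 | (p3 & p2), 1   [->-rule on 4 (branches; this branch)]
7. p3 & p2, 0   [|-rule on 5 (branches; this branch)]
8. p3, 0   [&-rule on 7]
9. p2, 0   [&-rule on 7]
10. p3 & p2, 1   [|-rule on 6 (branches; this branch)]
11. p3, 1   [&-rule on 10]
12. p2, 1   [&-rule on 10]
Accessibility: 0R0, 0R1, 1R0, 1R1
The negation has an open branch (countermodel exists).

Invalid (countermodel exists)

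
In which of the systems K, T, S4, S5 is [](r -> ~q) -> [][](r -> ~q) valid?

S4-tableau for the negation ~([](r -> ~q) -> [][](r -> ~q)):
1. ~([](r -> ~q) -> [][](r -> ~q)), w0
2. [](r -> ~q), w0
3. ~[][](r -> ~q), w0
4. r -> ~q, w0
5. ~q, w0
6. ~[](r -> ~q), w1
7. r -> ~q, w1
8. ~q, w1
9. ~(r -> ~q), w2
10. r, w2
11. q, w2
12. r -> ~q, w2
13. ~q, w2
Accessibility: w0Rw0, w0Rw1, w0Rw2, w1Rw1, w1Rw2, w2Rw2
Branch closes: q and ~q both at w2.
Every branch closes (one shown): valid in S4, hence also in S5 (every theorem of S4 is a theorem of S5).
T-tableau for the negation ~([](r -> ~q) -> [][](r -> ~q)):
1. ~([](r -> ~q) -> [][](r -> ~q)), w0
2. [](r -> ~q), w0
3. ~[][](r -> ~q), w0
4. r -> ~q, w0
5. ~q, w0
6. ~[](r -> ~q), w1
7. r -> ~q, w1
8. ~q, w1
9. ~(r -> ~q), w2
10. r, w2
11. q, w2
Accessibility: w0Rw0, w0Rw1, w1Rw1, w1Rw2, w2Rw2
Complete open branch: countermodel on a T-frame, so not valid in T, nor in K (the same frame is also a K-frame).

S4, S5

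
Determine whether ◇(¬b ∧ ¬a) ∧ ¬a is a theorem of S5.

Tableau for the negation ¬(◇(¬b ∧ ¬a) ∧ ¬a):
1. ¬(◇(¬b ∧ ¬a) ∧ ¬a), w0
2. a, w0
Accessibility: w0Rw0
The negation has an open branch (countermodel exists).

Not valid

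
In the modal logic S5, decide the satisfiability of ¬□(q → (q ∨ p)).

No, unsatisfiable

1. ¬□(q → (q ∨ p)), w0
2. ¬(q → (q ∨ p)), w1   [¬□-rule on 1: fresh world w1, w0Rw1]
3. q, w1   [¬→-rule on 2]
4. ¬(q ∨ p), w1   [¬→-rule on 2]
5. ¬q, w1   [¬∨-rule on 4]
6. ¬p, w1   [¬∨-rule on 4]
Accessibility: w0Rw0, w0Rw1, w1Rw0, w1Rw1
Branch closes: q and ¬q both at w1.
All branches of the tableau close; one closing branch shown above.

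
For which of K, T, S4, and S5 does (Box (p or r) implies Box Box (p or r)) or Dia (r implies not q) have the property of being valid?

T-tableau for the negation not ((Box (p or r) implies Box Box (p or r)) or Dia (r implies not q)):
1. not ((Box (p or r) implies Box Box (p or r)) or Dia (r implies not q)), u
2. not (Box (p or r) implies Box Box (p or r)), u
3. not Dia (r implies not q), u
4. Box (p or r), u
5. not Box Box (p or r), u
6. not (r implies not q), u
7. r, u
8. q, u
9. p or r, u
10. not Box (p or r), v
11. not (r implies not q), v
12. r, v
13. q, v
14. p or r, v
15. not (p or r), w
16. not p, w
17. not r, w
Accessibility: uRu, uRv, vRv, vRw, wRw
Complete open branch: countermodel on a T-frame, so not valid in T, nor in K (the same frame is also a K-frame).
S4-tableau for the negation not ((Box (p or r) implies Box Box (p or r)) or Dia (r implies not q)):
1. not ((Box (p or r) implies Box Box (p or r)) or Dia (r implies not q)), u
2. not (Box (p or r) implies Box Box (p or r)), u
3. not Dia (r implies not q), u
4. Box (p or r), u
5. not Box Box (p or r), u
6. not (r implies not q), u
7. r, u
8. q, u
9. p or r, u
10. not Box (p or r), v
11. not (r implies not q), v
12. r, v
13. q, v
14. p or r, v
15. not (p or r), w
16. not p, w
17. not r, w
18. not (r implies not q), w
19. r, w
20. q, w
Accessibility: uRu, uRv, uRw, vRv, vRw, wRw
Branch closes: r and not r both at w.
Every branch closes (one shown): valid in S4, hence also in S5 (every theorem of S4 is a theorem of S5).

S4, S5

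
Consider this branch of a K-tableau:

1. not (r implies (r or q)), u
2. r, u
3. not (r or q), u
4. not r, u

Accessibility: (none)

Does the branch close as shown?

Both r and not r appear at u.

Closed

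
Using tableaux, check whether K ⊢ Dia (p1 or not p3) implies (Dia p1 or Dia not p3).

Valid

Tableau for the negation not (Dia (p1 or not p3) implies (Dia p1 or Dia not p3)):
1. not (Dia (p1 or not p3) implies (Dia p1 or Dia not p3)), w0
2. Dia (p1 or not p3), w0
3. not (Dia p1 or Dia not p3), w0
4. not Dia p1, w0
5. not Dia not p3, w0
6. p1 or not p3, w1
7. not p1, w1
8. p3, w1
9. not p3, w1
Accessibility: w0Rw1
Branch closes: p3 and not p3 both at w1.
All branches of the negation close; one closing branch shown above.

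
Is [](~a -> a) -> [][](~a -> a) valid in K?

Tableau for the negation ~([](~a -> a) -> [][](~a -> a)):
1. ~([](~a -> a) -> [][](~a -> a)), 0
2. [](~a -> a), 0   [~->-rule on 1]
3. ~[][](~a -> a), 0   [~->-rule on 1]
4. ~[](~a -> a), 1   [~[]-rule on 3: fresh world 1, 0R1]
5. ~a -> a, 1   [[]-rule on 2 via 0R1]
6. a, 1   [->-rule on 5 (branches; this branch)]
7. ~(~a -> a), 2   [~[]-rule on 4: fresh world 2, 1R2]
8. ~a, 2   [~->-rule on 7]
Accessibility: 0R1, 1R2
The negation has an open branch (countermodel exists).

Not valid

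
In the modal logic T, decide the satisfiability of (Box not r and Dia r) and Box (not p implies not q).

Unsatisfiable (every branch closes)

1. (Box not r and Dia r) and Box (not p implies not q), 0
2. Box not r and Dia r, 0
3. Box (not p implies not q), 0
4. Box not r, 0
5. Dia r, 0
6. not p implies not q, 0
7. not r, 0
8. not q, 0
9. r, 1
10. not p implies not q, 1
11. not r, 1
Accessibility: 0R0, 0R1, 1R1
Branch closes: r and not r both at 1.
(One branch shown.) All branches close.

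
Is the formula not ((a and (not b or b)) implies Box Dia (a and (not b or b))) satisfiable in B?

No, unsatisfiable

1. not ((a and (not b or b)) implies Box Dia (a and (not b or b))), w0
2. a and (not b or b), w0
3. not Box Dia (a and (not b or b)), w0
4. a, w0
5. not b or b, w0
6. b, w0
7. not Dia (a and (not b or b)), w1
8. not (a and (not b or b)), w0
9. not (a and (not b or b)), w1
10. not (not b or b), w0
11. not b, w0
Accessibility: w0Rw0, w0Rw1, w1Rw0, w1Rw1
Branch closes: b and not b both at w0.
Every branch closes; the branch above is one of them.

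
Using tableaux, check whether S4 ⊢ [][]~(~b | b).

Not valid

Tableau for the negation ~[][]~(~b | b):
1. ~[][]~(~b | b), u
2. ~[]~(~b | b), v
3. ~b | b, w
4. b, w
Accessibility: uRu, uRv, uRw, vRv, vRw, wRw
The negation has an open branch (countermodel exists).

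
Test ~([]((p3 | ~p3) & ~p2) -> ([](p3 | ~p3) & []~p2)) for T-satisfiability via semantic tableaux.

No, unsatisfiable

1. ~([]((p3 | ~p3) & ~p2) -> ([](p3 | ~p3) & []~p2)), w0
2. []((p3 | ~p3) & ~p2), w0   [~->-rule on 1]
3. ~([](p3 | ~p3) & []~p2), w0   [~->-rule on 1]
4. (p3 | ~p3) & ~p2, w0   [[]-rule on 2 via w0Rw0]
5. p3 | ~p3, w0   [&-rule on 4]
6. ~p2, w0   [&-rule on 4]
7. ~[]~p2, w0   [~&-rule on 3 (branches; this branch)]
8. ~p3, w0   [|-rule on 5 (branches; this branch)]
9. p2, w1   [~[]-rule on 7: fresh world w1, w0Rw1]
10. (p3 | ~p3) & ~p2, w1   [[]-rule on 2 via w0Rw1]
11. p3 | ~p3, w1   [&-rule on 10]
12. ~p2, w1   [&-rule on 10]
Accessibility: w0Rw0, w0Rw1, w1Rw1
Branch closes: p2 and ~p2 both at w1.
(One branch shown.) All branches close.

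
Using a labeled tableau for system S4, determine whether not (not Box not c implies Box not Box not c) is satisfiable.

Yes, satisfiable

1. not (not Box not c implies Box not Box not c), u
2. not Box not c, u
3. not Box not Box not c, u
4. c, v
5. Box not c, w
6. not c, w
Accessibility: uRu, uRv, uRw, vRv, wRw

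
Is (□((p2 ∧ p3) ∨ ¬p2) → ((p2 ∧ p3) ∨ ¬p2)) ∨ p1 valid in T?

Tableau for the negation ¬((□((p2 ∧ p3) ∨ ¬p2) → ((p2 ∧ p3) ∨ ¬p2)) ∨ p1):
1. ¬((□((p2 ∧ p3) ∨ ¬p2) → ((p2 ∧ p3) ∨ ¬p2)) ∨ p1), w0
2. ¬(□((p2 ∧ p3) ∨ ¬p2) → ((p2 ∧ p3) ∨ ¬p2)), w0   [¬∨-rule on 1]
3. ¬p1, w0   [¬∨-rule on 1]
4. □((p2 ∧ p3) ∨ ¬p2), w0   [¬→-rule on 2]
5. ¬((p2 ∧ p3) ∨ ¬p2), w0   [¬→-rule on 2]
6. ¬(p2 ∧ p3), w0   [¬∨-rule on 5]
7. p2, w0   [¬∨-rule on 5]
8. (p2 ∧ p3) ∨ ¬p2, w0   [□-rule on 4 via w0Rw0]
9. ¬p3, w0   [¬∧-rule on 6 (branches; this branch)]
10. p2 ∧ p3, w0   [∨-rule on 8 (branches; this branch)]
11. p3, w0   [∧-rule on 10]
Accessibility: w0Rw0
Branch closes: p3 and ¬p3 both at w0.
Every branch of the negation's tableau closes; the branch above is one of them.

Yes, valid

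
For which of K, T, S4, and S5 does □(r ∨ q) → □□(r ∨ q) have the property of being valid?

S4, S5

T-tableau for the negation ¬(□(r ∨ q) → □□(r ∨ q)):
1. ¬(□(r ∨ q) → □□(r ∨ q)), 0
2. □(r ∨ q), 0
3. ¬□□(r ∨ q), 0
4. r ∨ q, 0
5. q, 0
6. ¬□(r ∨ q), 1
7. r ∨ q, 1
8. q, 1
9. ¬(r ∨ q), 2
10. ¬r, 2
11. ¬q, 2
Accessibility: 0R0, 0R1, 1R1, 1R2, 2R2
Complete open branch: countermodel on a T-frame, so not valid in T, nor in K (the same frame is also a K-frame).
S4-tableau for the negation ¬(□(r ∨ q) → □□(r ∨ q)):
1. ¬(□(r ∨ q) → □□(r ∨ q)), 0
2. □(r ∨ q), 0
3. ¬□□(r ∨ q), 0
4. r ∨ q, 0
5. q, 0
6. ¬□(r ∨ q), 1
7. r ∨ q, 1
8. q, 1
9. ¬(r ∨ q), 2
10. ¬r, 2
11. ¬q, 2
12. r ∨ q, 2
13. q, 2
Accessibility: 0R0, 0R1, 0R2, 1R1, 1R2, 2R2
Branch closes: q and ¬q both at 2.
Every branch closes (one shown): valid in S4, hence also in S5 (every theorem of S4 is a theorem of S5).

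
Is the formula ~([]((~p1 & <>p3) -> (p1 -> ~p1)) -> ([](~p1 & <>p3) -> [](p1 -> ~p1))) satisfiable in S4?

Unsatisfiable (every branch closes)

1. ~([]((~p1 & <>p3) -> (p1 -> ~p1)) -> ([](~p1 & <>p3) -> [](p1 -> ~p1))), 0
2. []((~p1 & <>p3) -> (p1 -> ~p1)), 0
3. ~([](~p1 & <>p3) -> [](p1 -> ~p1)), 0
4. [](~p1 & <>p3), 0
5. ~[](p1 -> ~p1), 0
6. (~p1 & <>p3) -> (p1 -> ~p1), 0
7. ~p1 & <>p3, 0
8. ~p1, 0
9. <>p3, 0
10. ~(~p1 & <>p3), 0
11. ~<>p3, 0
12. ~p3, 0
13. ~(p1 -> ~p1), 1
14. p1, 1
15. (~p1 & <>p3) -> (p1 -> ~p1), 1
16. ~p1 & <>p3, 1
17. ~p1, 1
18. <>p3, 1
Accessibility: 0R0, 0R1, 1R1
Branch closes: p1 and ~p1 both at 1.
(One branch shown.) All branches close.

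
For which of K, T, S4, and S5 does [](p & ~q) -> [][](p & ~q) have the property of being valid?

T-tableau for the negation ~([](p & ~q) -> [][](p & ~q)):
1. ~([](p & ~q) -> [][](p & ~q)), 0
2. [](p & ~q), 0
3. ~[][](p & ~q), 0
4. p & ~q, 0
5. p, 0
6. ~q, 0
7. ~[](p & ~q), 1
8. p & ~q, 1
9. p, 1
10. ~q, 1
11. ~(p & ~q), 2
12. q, 2
Accessibility: 0R0, 0R1, 1R1, 1R2, 2R2
Complete open branch: countermodel on a T-frame, so not valid in T, nor in K (the same frame is also a K-frame).
S4-tableau for the negation ~([](p & ~q) -> [][](p & ~q)):
1. ~([](p & ~q) -> [][](p & ~q)), 0
2. [](p & ~q), 0
3. ~[][](p & ~q), 0
4. p & ~q, 0
5. p, 0
6. ~q, 0
7. ~[](p & ~q), 1
8. p & ~q, 1
9. p, 1
10. ~q, 1
11. ~(p & ~q), 2
12. p & ~q, 2
13. p, 2
14. ~q, 2
15. q, 2
Accessibility: 0R0, 0R1, 0R2, 1R1, 1R2, 2R2
Branch closes: q and ~q both at 2.
Every branch closes (one shown): valid in S4, hence also in S5 (every theorem of S4 is a theorem of S5).

S4, S5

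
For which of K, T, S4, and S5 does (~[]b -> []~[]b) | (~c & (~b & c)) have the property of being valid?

S5

S4-tableau for the negation ~((~[]b -> []~[]b) | (~c & (~b & c))):
1. ~((~[]b -> []~[]b) | (~c & (~b & c))), w0
2. ~(~[]b -> []~[]b), w0
3. ~(~c & (~b & c)), w0
4. ~[]b, w0
5. ~[]~[]b, w0
6. ~(~b & c), w0
7. ~c, w0
8. ~b, w1
9. []b, w2
10. b, w2
Accessibility: w0Rw0, w0Rw1, w0Rw2, w1Rw1, w2Rw2
Complete open branch: countermodel on an S4-frame, so not valid in S4, nor in K, T (the same frame is also a K-frame and a T-frame).
S5-tableau for the negation ~((~[]b -> []~[]b) | (~c & (~b & c))):
1. ~((~[]b -> []~[]b) | (~c & (~b & c))), w0
2. ~(~[]b -> []~[]b), w0
3. ~(~c & (~b & c)), w0
4. ~[]b, w0
5. ~[]~[]b, w0
6. ~(~b & c), w0
7. ~c, w0
8. ~b, w1
9. []b, w2
10. b, w0
11. b, w1
Accessibility: w0Rw0, w0Rw1, w0Rw2, w1Rw0, w1Rw1, w1Rw2, w2Rw0, w2Rw1, w2Rw2
Branch closes: b and ~b both at w1.
Every branch closes (one shown): valid in S5.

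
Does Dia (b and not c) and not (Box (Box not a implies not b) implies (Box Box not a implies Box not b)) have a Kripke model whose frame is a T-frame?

Unsatisfiable (every branch closes)

1. Dia (b and not c) and not (Box (Box not a implies not b) implies (Box Box not a implies Box not b)), w0
2. Dia (b and not c), w0   [and-rule on 1]
3. not (Box (Box not a implies not b) implies (Box Box not a implies Box not b)), w0   [and-rule on 1]
4. Box (Box not a implies not b), w0   [neg-implies-rule on 3]
5. not (Box Box not a implies Box not b), w0   [neg-implies-rule on 3]
6. Box Box not a, w0   [neg-implies-rule on 5]
7. not Box not b, w0   [neg-implies-rule on 5]
8. Box not a implies not b, w0   [Box-rule on 4 via w0Rw0]
9. Box not a, w0   [Box-rule on 6 via w0Rw0]
10. not a, w0   [Box-rule on 9 via w0Rw0]
11. not Box not a, w0   [implies-rule on 8 (branches; this branch)]
12. b and not c, w1   [Dia-rule on 2: fresh world w1, w0Rw1]
13. b, w1   [and-rule on 12]
14. not c, w1   [and-rule on 12]
15. Box not a implies not b, w1   [Box-rule on 4 via w0Rw1]
16. Box not a, w1   [Box-rule on 6 via w0Rw1]
17. not a, w1   [Box-rule on 9 via w0Rw1]
18. not Box not a, w1   [implies-rule on 15 (branches; this branch)]
19. b, w2   [neg-Box-rule on 7: fresh world w2, w0Rw2]
20. Box not a implies not b, w2   [Box-rule on 4 via w0Rw2]
21. Box not a, w2   [Box-rule on 6 via w0Rw2]
22. not a, w2   [Box-rule on 9 via w0Rw2]
23. not Box not a, w2   [implies-rule on 20 (branches; this branch)]
24. a, w3   [neg-Box-rule on 11: fresh world w3, w0Rw3]
25. Box not a implies not b, w3   [Box-rule on 4 via w0Rw3]
26. Box not a, w3   [Box-rule on 6 via w0Rw3]
27. not a, w3   [Box-rule on 9 via w0Rw3]
Accessibility: w0Rw0, w0Rw1, w0Rw2, w0Rw3, w1Rw1, w2Rw2, w3Rw3
Branch closes: a and not a both at w3.
(One branch shown.) All branches close.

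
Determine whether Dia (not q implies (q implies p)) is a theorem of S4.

Valid in S4

Tableau for the negation not Dia (not q implies (q implies p)):
1. not Dia (not q implies (q implies p)), w0
2. not (not q implies (q implies p)), w0
3. not q, w0
4. not (q implies p), w0
5. q, w0
6. not p, w0
Accessibility: w0Rw0
Branch closes: q and not q both at w0.
Every branch of the negation's tableau closes; the branch above is one of them.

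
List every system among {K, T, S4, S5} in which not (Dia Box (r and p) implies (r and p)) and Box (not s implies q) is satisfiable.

S4-tableau for the formula:
1. not (Dia Box (r and p) implies (r and p)) and Box (not s implies q), u
2. not (Dia Box (r and p) implies (r and p)), u   [and-rule on 1]
3. Box (not s implies q), u   [and-rule on 1]
4. Dia Box (r and p), u   [neg-implies-rule on 2]
5. not (r and p), u   [neg-implies-rule on 2]
6. not s implies q, u   [Box-rule on 3 via uRu]
7. not p, u   [neg-and-rule on 5 (branches; this branch)]
8. q, u   [implies-rule on 6 (branches; this branch)]
9. Box (r and p), v   [Dia-rule on 4: fresh world v, uRv]
10. not s implies q, v   [Box-rule on 3 via uRv]
11. r and p, v   [Box-rule on 9 via vRv]
12. r, v   [and-rule on 11]
13. p, v   [and-rule on 11]
14. q, v   [implies-rule on 10 (branches; this branch)]
Accessibility: uRu, uRv, vRv
Complete open branch: satisfiable in S4, hence also in K, T (this S4-model is also a K-model and a T-model).
S5-tableau for the formula:
1. not (Dia Box (r and p) implies (r and p)) and Box (not s implies q), u
2. not (Dia Box (r and p) implies (r and p)), u   [and-rule on 1]
3. Box (not s implies q), u   [and-rule on 1]
4. Dia Box (r and p), u   [neg-implies-rule on 2]
5. not (r and p), u   [neg-implies-rule on 2]
6. not s implies q, u   [Box-rule on 3 via uRu]
7. not p, u   [neg-and-rule on 5 (branches; this branch)]
8. q, u   [implies-rule on 6 (branches; this branch)]
9. Box (r and p), v   [Dia-rule on 4: fresh world v, uRv]
10. not s implies q, v   [Box-rule on 3 via uRv]
11. r and p, u   [Box-rule on 9 via vRu]
12. r, u   [and-rule on 11]
13. p, u   [and-rule on 11]
Accessibility: uRu, uRv, vRu, vRv
Branch closes: p and not p both at u.
Every branch closes (one shown): unsatisfiable in S5.

K, T, S4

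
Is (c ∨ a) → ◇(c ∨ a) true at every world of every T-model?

Yes, valid

Tableau for the negation ¬((c ∨ a) → ◇(c ∨ a)):
1. ¬((c ∨ a) → ◇(c ∨ a)), w0
2. c ∨ a, w0
3. ¬◇(c ∨ a), w0
4. ¬(c ∨ a), w0
5. ¬c, w0
6. ¬a, w0
7. a, w0
Accessibility: w0Rw0
Branch closes: a and ¬a both at w0.
Every branch of the negation's tableau closes; the branch above is one of them.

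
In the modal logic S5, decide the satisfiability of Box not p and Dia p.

Unsatisfiable

1. Box not p and Dia p, u
2. Box not p, u
3. Dia p, u
4. not p, u
5. p, v
6. not p, v
Accessibility: uRu, uRv, vRu, vRv
Branch closes: p and not p both at v.
Every branch closes; the branch above is one of them.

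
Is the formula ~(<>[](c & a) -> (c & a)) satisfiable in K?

1. ~(<>[](c & a) -> (c & a)), 0
2. <>[](c & a), 0   [~->-rule on 1]
3. ~(c & a), 0   [~->-rule on 1]
4. ~a, 0   [~&-rule on 3 (branches; this branch)]
5. [](c & a), 1   [<>-rule on 2: fresh world 1, 0R1]
Accessibility: 0R1

Yes, satisfiable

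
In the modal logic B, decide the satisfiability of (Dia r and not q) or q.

1. (Dia r and not q) or q, w0
2. q, w0   [or-rule on 1 (branches; this branch)]
Accessibility: w0Rw0

Yes, satisfiable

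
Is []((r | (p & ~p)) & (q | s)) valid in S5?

No, not valid

Tableau for the negation ~[]((r | (p & ~p)) & (q | s)):
1. ~[]((r | (p & ~p)) & (q | s)), w0
2. ~((r | (p & ~p)) & (q | s)), w1   [~[]-rule on 1: fresh world w1, w0Rw1]
3. ~(q | s), w1   [~&-rule on 2 (branches; this branch)]
4. ~q, w1   [~|-rule on 3]
5. ~s, w1   [~|-rule on 3]
Accessibility: w0Rw0, w0Rw1, w1Rw0, w1Rw1
The negation has an open branch (countermodel exists).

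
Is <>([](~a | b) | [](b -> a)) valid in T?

Invalid (countermodel exists)

Tableau for the negation ~<>([](~a | b) | [](b -> a)):
1. ~<>([](~a | b) | [](b -> a)), 0
2. ~([](~a | b) | [](b -> a)), 0
3. ~[](~a | b), 0
4. ~[](b -> a), 0
5. ~(~a | b), 1
6. a, 1
7. ~b, 1
8. ~([](~a | b) | [](b -> a)), 1
9. ~[](~a | b), 1
10. ~[](b -> a), 1
11. ~(b -> a), 2
12. b, 2
13. ~a, 2
14. ~([](~a | b) | [](b -> a)), 2
15. ~[](~a | b), 2
16. ~[](b -> a), 2
17. ~(~a | b), 3
18. a, 3
19. ~b, 3
20. ~(b -> a), 4
21. b, 4
22. ~a, 4
23. ~(~a | b), 5
24. a, 5
25. ~b, 5
26. ~(b -> a), 6
27. b, 6
28. ~a, 6
Accessibility: 0R0, 0R1, 0R2, 1R1, 1R3, 1R4, 2R2, 2R5, 2R6, 3R3, 4R4, 5R5, 6R6
The negation has an open branch (countermodel exists).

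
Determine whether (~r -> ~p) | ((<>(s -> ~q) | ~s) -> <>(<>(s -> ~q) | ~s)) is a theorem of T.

Yes, valid

Tableau for the negation ~((~r -> ~p) | ((<>(s -> ~q) | ~s) -> <>(<>(s -> ~q) | ~s))):
1. ~((~r -> ~p) | ((<>(s -> ~q) | ~s) -> <>(<>(s -> ~q) | ~s))), u
2. ~(~r -> ~p), u   [~|-rule on 1]
3. ~((<>(s -> ~q) | ~s) -> <>(<>(s -> ~q) | ~s)), u   [~|-rule on 1]
4. ~r, u   [~->-rule on 2]
5. p, u   [~->-rule on 2]
6. <>(s -> ~q) | ~s, u   [~->-rule on 3]
7. ~<>(<>(s -> ~q) | ~s), u   [~->-rule on 3]
8. ~(<>(s -> ~q) | ~s), u   [~<>-rule on 7 via uRu]
9. ~<>(s -> ~q), u   [~|-rule on 8]
10. s, u   [~|-rule on 8]
11. ~(s -> ~q), u   [~<>-rule on 9 via uRu]
12. q, u   [~->-rule on 11]
13. <>(s -> ~q), u   [|-rule on 6 (branches; this branch)]
14. s -> ~q, v   [<>-rule on 13: fresh world v, uRv]
15. ~(<>(s -> ~q) | ~s), v   [~<>-rule on 7 via uRv]
16. ~<>(s -> ~q), v   [~|-rule on 15]
17. s, v   [~|-rule on 15]
18. ~(s -> ~q), v   [~<>-rule on 9 via uRv]
19. q, v   [~->-rule on 18]
20. ~q, v   [->-rule on 14 (branches; this branch)]
Accessibility: uRu, uRv, vRv
Branch closes: q and ~q both at v.
All branches of the negation close; one closing branch shown above.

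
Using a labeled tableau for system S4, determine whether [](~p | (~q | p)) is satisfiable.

1. [](~p | (~q | p)), w0
2. ~p | (~q | p), w0
3. ~q | p, w0
4. p, w0
Accessibility: w0Rw0

Satisfiable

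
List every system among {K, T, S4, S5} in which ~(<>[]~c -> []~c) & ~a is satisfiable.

S4-tableau for the formula:
1. ~(<>[]~c -> []~c) & ~a, 0
2. ~(<>[]~c -> []~c), 0
3. ~a, 0
4. <>[]~c, 0
5. ~[]~c, 0
6. []~c, 1
7. ~c, 1
8. c, 2
Accessibility: 0R0, 0R1, 0R2, 1R1, 2R2
Complete open branch: satisfiable in S4, hence also in K, T (this S4-model is also a K-model and a T-model).
S5-tableau for the formula:
1. ~(<>[]~c -> []~c) & ~a, 0
2. ~(<>[]~c -> []~c), 0
3. ~a, 0
4. <>[]~c, 0
5. ~[]~c, 0
6. []~c, 1
7. ~c, 0
8. ~c, 1
9. c, 2
10. ~c, 2
Accessibility: 0R0, 0R1, 0R2, 1R0, 1R1, 1R2, 2R0, 2R1, 2R2
Branch closes: c and ~c both at 2.
Every branch closes (one shown): unsatisfiable in S5.

K, T, S4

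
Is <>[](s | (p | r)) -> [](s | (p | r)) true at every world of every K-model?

Invalid (countermodel exists)

Tableau for the negation ~(<>[](s | (p | r)) -> [](s | (p | r))):
1. ~(<>[](s | (p | r)) -> [](s | (p | r))), u
2. <>[](s | (p | r)), u   [~->-rule on 1]
3. ~[](s | (p | r)), u   [~->-rule on 1]
4. [](s | (p | r)), v   [<>-rule on 2: fresh world v, uRv]
5. ~(s | (p | r)), w   [~[]-rule on 3: fresh world w, uRw]
6. ~s, w   [~|-rule on 5]
7. ~(p | r), w   [~|-rule on 5]
8. ~p, w   [~|-rule on 7]
9. ~r, w   [~|-rule on 7]
Accessibility: uRv, uRw
The negation has an open branch (countermodel exists).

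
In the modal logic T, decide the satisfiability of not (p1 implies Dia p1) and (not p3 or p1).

1. not (p1 implies Dia p1) and (not p3 or p1), w0
2. not (p1 implies Dia p1), w0
3. not p3 or p1, w0
4. p1, w0
5. not Dia p1, w0
6. not p1, w0
Accessibility: w0Rw0
Branch closes: p1 and not p1 both at w0.
All branches of the tableau close; one closing branch shown above.

Unsatisfiable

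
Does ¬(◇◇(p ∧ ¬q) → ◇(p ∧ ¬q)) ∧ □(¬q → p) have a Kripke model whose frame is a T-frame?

1. ¬(◇◇(p ∧ ¬q) → ◇(p ∧ ¬q)) ∧ □(¬q → p), 0
2. ¬(◇◇(p ∧ ¬q) → ◇(p ∧ ¬q)), 0   [∧-rule on 1]
3. □(¬q → p), 0   [∧-rule on 1]
4. ◇◇(p ∧ ¬q), 0   [¬→-rule on 2]
5. ¬◇(p ∧ ¬q), 0   [¬→-rule on 2]
6. ¬q → p, 0   [□-rule on 3 via 0R0]
7. ¬(p ∧ ¬q), 0   [¬◇-rule on 5 via 0R0]
8. p, 0   [→-rule on 6 (branches; this branch)]
9. q, 0   [¬∧-rule on 7 (branches; this branch)]
10. ◇(p ∧ ¬q), 1   [◇-rule on 4: fresh world 1, 0R1]
11. ¬q → p, 1   [□-rule on 3 via 0R1]
12. ¬(p ∧ ¬q), 1   [¬◇-rule on 5 via 0R1]
13. p, 1   [→-rule on 11 (branches; this branch)]
14. q, 1   [¬∧-rule on 12 (branches; this branch)]
15. p ∧ ¬q, 2   [◇-rule on 10: fresh world 2, 1R2]
16. p, 2   [∧-rule on 15]
17. ¬q, 2   [∧-rule on 15]
Accessibility: 0R0, 0R1, 1R1, 1R2, 2R2

Satisfiable (open branch found)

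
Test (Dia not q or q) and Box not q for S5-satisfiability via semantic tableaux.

1. (Dia not q or q) and Box not q, 0
2. Dia not q or q, 0   [and-rule on 1]
3. Box not q, 0   [and-rule on 1]
4. not q, 0   [Box-rule on 3 via 0R0]
5. Dia not q, 0   [or-rule on 2 (branches; this branch)]
6. not q, 1   [Dia-rule on 5: fresh world 1, 0R1]
Accessibility: 0R0, 0R1, 1R0, 1R1

Satisfiable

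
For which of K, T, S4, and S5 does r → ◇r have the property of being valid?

T, S4, S5

K-tableau for the negation ¬(r → ◇r):
1. ¬(r → ◇r), 0
2. r, 0
3. ¬◇r, 0
Complete open branch: countermodel on a K-frame, so not valid in K.
T-tableau for the negation ¬(r → ◇r):
1. ¬(r → ◇r), 0
2. r, 0
3. ¬◇r, 0
4. ¬r, 0
Accessibility: 0R0
Branch closes: r and ¬r both at 0.
Every branch closes (one shown): valid in T, hence also in S4, S5 (every theorem of T is a theorem of S4 and S5).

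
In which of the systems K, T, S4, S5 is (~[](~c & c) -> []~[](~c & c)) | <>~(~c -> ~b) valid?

T, S4, S5

T-tableau for the negation ~((~[](~c & c) -> []~[](~c & c)) | <>~(~c -> ~b)):
1. ~((~[](~c & c) -> []~[](~c & c)) | <>~(~c -> ~b)), u
2. ~(~[](~c & c) -> []~[](~c & c)), u
3. ~<>~(~c -> ~b), u
4. ~[](~c & c), u
5. ~[]~[](~c & c), u
6. ~c -> ~b, u
7. ~b, u
8. ~(~c & c), v
9. ~c -> ~b, v
10. ~c, v
11. ~b, v
12. [](~c & c), w
13. ~c -> ~b, w
14. ~c & c, w
15. ~c, w
16. c, w
Accessibility: uRu, uRv, uRw, vRv, wRw
Branch closes: c and ~c both at w.
Every branch closes (one shown): valid in T, hence also in S4, S5 (every theorem of T is a theorem of S4 and S5).
K-tableau for the negation ~((~[](~c & c) -> []~[](~c & c)) | <>~(~c -> ~b)):
1. ~((~[](~c & c) -> []~[](~c & c)) | <>~(~c -> ~b)), u
2. ~(~[](~c & c) -> []~[](~c & c)), u
3. ~<>~(~c -> ~b), u
4. ~[](~c & c), u
5. ~[]~[](~c & c), u
6. ~(~c & c), v
7. ~c -> ~b, v
8. ~c, v
9. ~b, v
10. [](~c & c), w
11. ~c -> ~b, w
12. ~b, w
Accessibility: uRv, uRw
Complete open branch: countermodel on a K-frame, so not valid in K.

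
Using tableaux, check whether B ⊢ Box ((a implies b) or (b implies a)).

Yes, valid

Tableau for the negation not Box ((a implies b) or (b implies a)):
1. not Box ((a implies b) or (b implies a)), u
2. not ((a implies b) or (b implies a)), v
3. not (a implies b), v
4. not (b implies a), v
5. a, v
6. not b, v
7. b, v
8. not a, v
Accessibility: uRu, uRv, vRu, vRv
Branch closes: b and not b both at v.
Every branch of the negation's tableau closes; the branch above is one of them.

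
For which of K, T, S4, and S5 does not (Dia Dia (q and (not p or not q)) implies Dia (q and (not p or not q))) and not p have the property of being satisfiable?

K, T

T-tableau for the formula:
1. not (Dia Dia (q and (not p or not q)) implies Dia (q and (not p or not q))) and not p, 0
2. not (Dia Dia (q and (not p or not q)) implies Dia (q and (not p or not q))), 0
3. not p, 0
4. Dia Dia (q and (not p or not q)), 0
5. not Dia (q and (not p or not q)), 0
6. not (q and (not p or not q)), 0
7. not q, 0
8. Dia (q and (not p or not q)), 1
9. not (q and (not p or not q)), 1
10. not (not p or not q), 1
11. p, 1
12. q, 1
13. q and (not p or not q), 2
14. q, 2
15. not p or not q, 2
16. not p, 2
Accessibility: 0R0, 0R1, 1R1, 1R2, 2R2
Complete open branch: satisfiable in T, hence also in K (this T-model is also a K-model).
S4-tableau for the formula:
1. not (Dia Dia (q and (not p or not q)) implies Dia (q and (not p or not q))) and not p, 0
2. not (Dia Dia (q and (not p or not q)) implies Dia (q and (not p or not q))), 0
3. not p, 0
4. Dia Dia (q and (not p or not q)), 0
5. not Dia (q and (not p or not q)), 0
6. not (q and (not p or not q)), 0
7. not q, 0
8. Dia (q and (not p or not q)), 1
9. not (q and (not p or not q)), 1
10. not (not p or not q), 1
11. p, 1
12. q, 1
13. q and (not p or not q), 2
14. q, 2
15. not p or not q, 2
16. not (q and (not p or not q)), 2
17. not p, 2
18. not (not p or not q), 2
19. p, 2
Accessibility: 0R0, 0R1, 0R2, 1R1, 1R2, 2R2
Branch closes: p and not p both at 2.
Every branch closes (one shown): unsatisfiable in S4, hence also in S5 (every S5-frame is an S4-frame).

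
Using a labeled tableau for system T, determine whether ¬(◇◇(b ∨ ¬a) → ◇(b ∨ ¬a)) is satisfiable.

Yes, satisfiable

1. ¬(◇◇(b ∨ ¬a) → ◇(b ∨ ¬a)), 0
2. ◇◇(b ∨ ¬a), 0
3. ¬◇(b ∨ ¬a), 0
4. ¬(b ∨ ¬a), 0
5. ¬b, 0
6. a, 0
7. ◇(b ∨ ¬a), 1
8. ¬(b ∨ ¬a), 1
9. ¬b, 1
10. a, 1
11. b ∨ ¬a, 2
12. ¬a, 2
Accessibility: 0R0, 0R1, 1R1, 1R2, 2R2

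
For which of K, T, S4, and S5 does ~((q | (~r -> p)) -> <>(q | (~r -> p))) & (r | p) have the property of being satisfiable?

K

K-tableau for the formula:
1. ~((q | (~r -> p)) -> <>(q | (~r -> p))) & (r | p), w0
2. ~((q | (~r -> p)) -> <>(q | (~r -> p))), w0   [&-rule on 1]
3. r | p, w0   [&-rule on 1]
4. q | (~r -> p), w0   [~->-rule on 2]
5. ~<>(q | (~r -> p)), w0   [~->-rule on 2]
6. p, w0   [|-rule on 3 (branches; this branch)]
7. ~r -> p, w0   [|-rule on 4 (branches; this branch)]
Complete open branch: satisfiable in K.
T-tableau for the formula:
1. ~((q | (~r -> p)) -> <>(q | (~r -> p))) & (r | p), w0
2. ~((q | (~r -> p)) -> <>(q | (~r -> p))), w0   [&-rule on 1]
3. r | p, w0   [&-rule on 1]
4. q | (~r -> p), w0   [~->-rule on 2]
5. ~<>(q | (~r -> p)), w0   [~->-rule on 2]
6. ~(q | (~r -> p)), w0   [~<>-rule on 5 via w0Rw0]
7. ~q, w0   [~|-rule on 6]
8. ~(~r -> p), w0   [~|-rule on 6]
9. ~r, w0   [~->-rule on 8]
10. ~p, w0   [~->-rule on 8]
11. p, w0   [|-rule on 3 (branches; this branch)]
Accessibility: w0Rw0
Branch closes: p and ~p both at w0.
Every branch closes (one shown): unsatisfiable in T, hence also in S4, S5 (every S4/S5-frame is a T-frame).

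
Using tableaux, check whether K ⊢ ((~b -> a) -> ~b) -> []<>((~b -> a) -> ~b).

No, not valid

Tableau for the negation ~(((~b -> a) -> ~b) -> []<>((~b -> a) -> ~b)):
1. ~(((~b -> a) -> ~b) -> []<>((~b -> a) -> ~b)), 0
2. (~b -> a) -> ~b, 0
3. ~[]<>((~b -> a) -> ~b), 0
4. ~b, 0
5. ~<>((~b -> a) -> ~b), 1
Accessibility: 0R1
The negation has an open branch (countermodel exists).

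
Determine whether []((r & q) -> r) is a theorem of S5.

Tableau for the negation ~[]((r & q) -> r):
1. ~[]((r & q) -> r), 0
2. ~((r & q) -> r), 1   [~[]-rule on 1: fresh world 1, 0R1]
3. r & q, 1   [~->-rule on 2]
4. ~r, 1   [~->-rule on 2]
5. r, 1   [&-rule on 3]
6. q, 1   [&-rule on 3]
Accessibility: 0R0, 0R1, 1R0, 1R1
Branch closes: r and ~r both at 1.
All branches of the negation close; one closing branch shown above.

Valid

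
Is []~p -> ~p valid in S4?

Tableau for the negation ~([]~p -> ~p):
1. ~([]~p -> ~p), w0
2. []~p, w0   [~->-rule on 1]
3. p, w0   [~->-rule on 1]
4. ~p, w0   [[]-rule on 2 via w0Rw0]
Accessibility: w0Rw0
Branch closes: p and ~p both at w0.
Every branch of the negation's tableau closes; the branch above is one of them.

Valid in S4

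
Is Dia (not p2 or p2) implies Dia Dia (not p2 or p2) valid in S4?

Tableau for the negation not (Dia (not p2 or p2) implies Dia Dia (not p2 or p2)):
1. not (Dia (not p2 or p2) implies Dia Dia (not p2 or p2)), u
2. Dia (not p2 or p2), u
3. not Dia Dia (not p2 or p2), u
4. not Dia (not p2 or p2), u
5. not (not p2 or p2), u
6. p2, u
7. not p2, u
Accessibility: uRu
Branch closes: p2 and not p2 both at u.
Every branch of the negation's tableau closes; the branch above is one of them.

Valid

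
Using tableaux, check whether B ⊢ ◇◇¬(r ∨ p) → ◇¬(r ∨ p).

Tableau for the negation ¬(◇◇¬(r ∨ p) → ◇¬(r ∨ p)):
1. ¬(◇◇¬(r ∨ p) → ◇¬(r ∨ p)), u
2. ◇◇¬(r ∨ p), u
3. ¬◇¬(r ∨ p), u
4. r ∨ p, u
5. p, u
6. ◇¬(r ∨ p), v
7. r ∨ p, v
8. p, v
9. ¬(r ∨ p), w
10. ¬r, w
11. ¬p, w
Accessibility: uRu, uRv, vRu, vRv, vRw, wRv, wRw
The negation has an open branch (countermodel exists).

Not valid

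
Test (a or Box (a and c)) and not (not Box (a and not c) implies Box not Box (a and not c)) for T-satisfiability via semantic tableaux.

Satisfiable

1. (a or Box (a and c)) and not (not Box (a and not c) implies Box not Box (a and not c)), w0
2. a or Box (a and c), w0
3. not (not Box (a and not c) implies Box not Box (a and not c)), w0
4. not Box (a and not c), w0
5. not Box not Box (a and not c), w0
6. a, w0
7. not (a and not c), w1
8. c, w1
9. Box (a and not c), w2
10. a and not c, w2
11. a, w2
12. not c, w2
Accessibility: w0Rw0, w0Rw1, w0Rw2, w1Rw1, w2Rw2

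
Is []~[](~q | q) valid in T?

Tableau for the negation ~[]~[](~q | q):
1. ~[]~[](~q | q), w0
2. [](~q | q), w1   [~[]-rule on 1: fresh world w1, w0Rw1]
3. ~q | q, w1   [[]-rule on 2 via w1Rw1]
4. q, w1   [|-rule on 3 (branches; this branch)]
Accessibility: w0Rw0, w0Rw1, w1Rw1
The negation has an open branch (countermodel exists).

Not valid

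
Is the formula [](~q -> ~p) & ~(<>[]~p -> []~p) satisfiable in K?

1. [](~q -> ~p) & ~(<>[]~p -> []~p), u
2. [](~q -> ~p), u   [&-rule on 1]
3. ~(<>[]~p -> []~p), u   [&-rule on 1]
4. <>[]~p, u   [~->-rule on 3]
5. ~[]~p, u   [~->-rule on 3]
6. []~p, v   [<>-rule on 4: fresh world v, uRv]
7. ~q -> ~p, v   [[]-rule on 2 via uRv]
8. ~p, v   [->-rule on 7 (branches; this branch)]
9. p, w   [~[]-rule on 5: fresh world w, uRw]
10. ~q -> ~p, w   [[]-rule on 2 via uRw]
11. q, w   [->-rule on 10 (branches; this branch)]
Accessibility: uRv, uRw

Yes, satisfiable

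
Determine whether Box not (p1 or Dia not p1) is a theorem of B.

Tableau for the negation not Box not (p1 or Dia not p1):
1. not Box not (p1 or Dia not p1), u
2. p1 or Dia not p1, v
3. Dia not p1, v
4. not p1, w
Accessibility: uRu, uRv, vRu, vRv, vRw, wRv, wRw
The negation has an open branch (countermodel exists).

Invalid (countermodel exists)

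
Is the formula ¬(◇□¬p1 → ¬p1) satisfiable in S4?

1. ¬(◇□¬p1 → ¬p1), w0
2. ◇□¬p1, w0
3. p1, w0
4. □¬p1, w1
5. ¬p1, w1
Accessibility: w0Rw0, w0Rw1, w1Rw1

Yes, satisfiable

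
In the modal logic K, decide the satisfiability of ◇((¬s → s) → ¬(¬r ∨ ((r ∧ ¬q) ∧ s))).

Satisfiable

1. ◇((¬s → s) → ¬(¬r ∨ ((r ∧ ¬q) ∧ s))), w0
2. (¬s → s) → ¬(¬r ∨ ((r ∧ ¬q) ∧ s)), w1
3. ¬(¬r ∨ ((r ∧ ¬q) ∧ s)), w1
4. r, w1
5. ¬((r ∧ ¬q) ∧ s), w1
6. ¬s, w1
Accessibility: w0Rw1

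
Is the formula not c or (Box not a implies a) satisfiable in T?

1. not c or (Box not a implies a), w0
2. Box not a implies a, w0   [or-rule on 1 (branches; this branch)]
3. a, w0   [implies-rule on 2 (branches; this branch)]
Accessibility: w0Rw0

Satisfiable (open branch found)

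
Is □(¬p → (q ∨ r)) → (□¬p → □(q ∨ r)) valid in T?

Valid

Tableau for the negation ¬(□(¬p → (q ∨ r)) → (□¬p → □(q ∨ r))):
1. ¬(□(¬p → (q ∨ r)) → (□¬p → □(q ∨ r))), 0
2. □(¬p → (q ∨ r)), 0   [¬→-rule on 1]
3. ¬(□¬p → □(q ∨ r)), 0   [¬→-rule on 1]
4. □¬p, 0   [¬→-rule on 3]
5. ¬□(q ∨ r), 0   [¬→-rule on 3]
6. ¬p → (q ∨ r), 0   [□-rule on 2 via 0R0]
7. ¬p, 0   [□-rule on 4 via 0R0]
8. q ∨ r, 0   [→-rule on 6 (branches; this branch)]
9. r, 0   [∨-rule on 8 (branches; this branch)]
10. ¬(q ∨ r), 1   [¬□-rule on 5: fresh world 1, 0R1]
11. ¬q, 1   [¬∨-rule on 10]
12. ¬r, 1   [¬∨-rule on 10]
13. ¬p → (q ∨ r), 1   [□-rule on 2 via 0R1]
14. ¬p, 1   [□-rule on 4 via 0R1]
15. q ∨ r, 1   [→-rule on 13 (branches; this branch)]
16. r, 1   [∨-rule on 15 (branches; this branch)]
Accessibility: 0R0, 0R1, 1R1
Branch closes: r and ¬r both at 1.
All branches of the negation close; one closing branch shown above.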